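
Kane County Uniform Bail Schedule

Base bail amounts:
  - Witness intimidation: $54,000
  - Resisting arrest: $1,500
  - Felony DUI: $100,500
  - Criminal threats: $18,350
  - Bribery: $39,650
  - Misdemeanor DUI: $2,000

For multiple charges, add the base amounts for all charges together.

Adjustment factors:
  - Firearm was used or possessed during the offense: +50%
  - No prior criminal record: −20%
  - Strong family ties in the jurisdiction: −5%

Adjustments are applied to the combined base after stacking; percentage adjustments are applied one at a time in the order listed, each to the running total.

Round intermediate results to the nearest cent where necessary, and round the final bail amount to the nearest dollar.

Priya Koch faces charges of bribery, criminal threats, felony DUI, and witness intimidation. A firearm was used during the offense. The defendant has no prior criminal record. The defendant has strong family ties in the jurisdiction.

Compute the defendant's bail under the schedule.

Base amounts from the schedule: bribery $39,650; criminal threats $18,350; felony DUI $100,500; witness intimidation $54,000.
Stacking rule: sum of all bases. $39,650 + $18,350 + $100,500 + $54,000 = $212,500.
Firearm was used or possessed during the offense (+50%): $212,500 × 1.5 = $318,750.
No prior criminal record (−20%): $318,750 × 0.8 = $255,000.
Strong family ties in the jurisdiction (−5%): $255,000 × 0.95 = $242,250.

$242,250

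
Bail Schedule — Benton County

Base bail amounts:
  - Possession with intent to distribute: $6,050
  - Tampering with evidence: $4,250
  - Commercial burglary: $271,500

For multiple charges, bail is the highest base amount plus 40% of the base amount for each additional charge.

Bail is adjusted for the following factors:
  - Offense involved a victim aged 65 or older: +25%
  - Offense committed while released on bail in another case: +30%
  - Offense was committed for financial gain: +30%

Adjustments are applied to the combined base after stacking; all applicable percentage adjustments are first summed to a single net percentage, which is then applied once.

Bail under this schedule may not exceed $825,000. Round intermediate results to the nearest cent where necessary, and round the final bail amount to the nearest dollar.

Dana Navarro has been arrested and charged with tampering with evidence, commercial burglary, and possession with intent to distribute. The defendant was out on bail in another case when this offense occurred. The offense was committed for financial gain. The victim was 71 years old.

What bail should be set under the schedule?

Base amounts from the schedule: tampering with evidence $4,250; commercial burglary $271,500; possession with intent to distribute $6,050.
Stacking rule: highest base plus 40% of each additional charge. Highest is commercial burglary at $271,500. Additional: $4,250 × 40% = $1,700; $6,050 × 40% = $2,420. Combined base = $271,500 + $4,120 = $275,620.
Net percentage adjustment: +25% +30% +30% = +85%. $275,620 × 1.85 = $509,897.
$509,897 is within the $825,000 maximum.

$509,897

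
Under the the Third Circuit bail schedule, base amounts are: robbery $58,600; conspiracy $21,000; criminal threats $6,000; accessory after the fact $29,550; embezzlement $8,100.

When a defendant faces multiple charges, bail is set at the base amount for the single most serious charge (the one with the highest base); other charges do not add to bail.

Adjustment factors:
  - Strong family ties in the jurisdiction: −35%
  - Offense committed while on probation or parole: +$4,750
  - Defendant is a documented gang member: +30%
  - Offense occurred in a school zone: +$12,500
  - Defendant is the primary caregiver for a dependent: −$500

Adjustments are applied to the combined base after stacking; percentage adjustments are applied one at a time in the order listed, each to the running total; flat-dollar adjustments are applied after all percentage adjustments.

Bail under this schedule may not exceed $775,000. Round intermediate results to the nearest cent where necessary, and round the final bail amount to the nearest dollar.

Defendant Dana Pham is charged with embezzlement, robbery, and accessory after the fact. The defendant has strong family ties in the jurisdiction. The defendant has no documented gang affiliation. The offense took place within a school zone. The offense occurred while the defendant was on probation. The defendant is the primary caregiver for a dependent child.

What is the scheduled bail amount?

Base amounts from the schedule: embezzlement $8,100; robbery $58,600; accessory after the fact $29,550.
Stacking rule: use the highest base only. Highest is robbery at $58,600. Combined base = $58,600.
Strong family ties in the jurisdiction (−35%): $58,600 × 0.65 = $38,090.
Offense committed while on probation or parole (+$4,750 flat): $38,090 + $4,750 = $42,840.
Offense occurred in a school zone (+$12,500 flat): $42,840 + $12,500 = $55,340.
Defendant is the primary caregiver for a dependent (−$500 flat): $55,340 − $500 = $54,840.
$54,840 is within the $775,000 maximum.

$54,840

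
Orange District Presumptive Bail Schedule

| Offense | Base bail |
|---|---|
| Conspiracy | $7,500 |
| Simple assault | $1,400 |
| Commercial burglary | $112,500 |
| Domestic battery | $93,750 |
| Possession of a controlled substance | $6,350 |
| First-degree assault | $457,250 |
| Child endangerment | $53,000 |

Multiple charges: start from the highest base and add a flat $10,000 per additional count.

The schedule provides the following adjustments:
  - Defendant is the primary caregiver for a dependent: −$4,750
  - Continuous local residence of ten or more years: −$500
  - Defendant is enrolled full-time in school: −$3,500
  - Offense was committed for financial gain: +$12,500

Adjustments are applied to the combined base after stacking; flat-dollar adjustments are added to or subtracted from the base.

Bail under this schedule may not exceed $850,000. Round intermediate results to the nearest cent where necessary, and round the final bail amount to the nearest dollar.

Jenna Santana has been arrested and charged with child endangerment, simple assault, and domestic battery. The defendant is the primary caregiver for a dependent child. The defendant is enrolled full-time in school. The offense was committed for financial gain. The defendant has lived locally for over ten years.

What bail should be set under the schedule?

Base amounts from the schedule: child endangerment $53,000; simple assault $1,400; domestic battery $93,750.
Stacking rule: highest base plus $10,000 per additional charge. Highest is domestic battery at $93,750; 2 additional charges → +$20,000. Combined base = $113,750.
Defendant is the primary caregiver for a dependent (−$4,750 flat): $113,750 − $4,750 = $109,000.
Continuous local residence of ten or more years (−$500 flat): $109,000 − $500 = $108,500.
Defendant is enrolled full-time in school (−$3,500 flat): $108,500 − $3,500 = $105,000.
Offense was committed for financial gain (+$12,500 flat): $105,000 + $12,500 = $117,500.
$117,500 is within the $850,000 maximum.

$117,500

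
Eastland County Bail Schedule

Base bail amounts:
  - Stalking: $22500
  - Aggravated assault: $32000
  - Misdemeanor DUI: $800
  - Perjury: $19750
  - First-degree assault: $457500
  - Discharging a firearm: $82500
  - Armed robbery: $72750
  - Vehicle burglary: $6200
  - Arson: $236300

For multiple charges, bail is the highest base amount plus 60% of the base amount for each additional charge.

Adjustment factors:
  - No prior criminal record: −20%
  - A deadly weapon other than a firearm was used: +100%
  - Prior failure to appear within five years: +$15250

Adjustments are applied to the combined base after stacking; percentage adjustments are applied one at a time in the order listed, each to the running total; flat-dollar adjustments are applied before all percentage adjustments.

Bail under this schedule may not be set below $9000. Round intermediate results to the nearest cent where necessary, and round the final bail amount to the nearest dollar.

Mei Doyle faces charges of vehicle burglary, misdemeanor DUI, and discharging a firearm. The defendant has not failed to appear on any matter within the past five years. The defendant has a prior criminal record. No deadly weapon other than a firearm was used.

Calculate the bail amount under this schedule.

Base amounts from the schedule: vehicle burglary $6200; misdemeanor DUI $800; discharging a firearm $82500.
Stacking rule: highest base plus 60% of each additional charge. Highest is discharging a firearm at $82500. Additional: $6200 × 60% = $3720; $800 × 60% = $480. Combined base = $82500 + $4200 = $86700.
No adjustment factors apply to this defendant.
$86700 is at or above the $9000 minimum.

$86700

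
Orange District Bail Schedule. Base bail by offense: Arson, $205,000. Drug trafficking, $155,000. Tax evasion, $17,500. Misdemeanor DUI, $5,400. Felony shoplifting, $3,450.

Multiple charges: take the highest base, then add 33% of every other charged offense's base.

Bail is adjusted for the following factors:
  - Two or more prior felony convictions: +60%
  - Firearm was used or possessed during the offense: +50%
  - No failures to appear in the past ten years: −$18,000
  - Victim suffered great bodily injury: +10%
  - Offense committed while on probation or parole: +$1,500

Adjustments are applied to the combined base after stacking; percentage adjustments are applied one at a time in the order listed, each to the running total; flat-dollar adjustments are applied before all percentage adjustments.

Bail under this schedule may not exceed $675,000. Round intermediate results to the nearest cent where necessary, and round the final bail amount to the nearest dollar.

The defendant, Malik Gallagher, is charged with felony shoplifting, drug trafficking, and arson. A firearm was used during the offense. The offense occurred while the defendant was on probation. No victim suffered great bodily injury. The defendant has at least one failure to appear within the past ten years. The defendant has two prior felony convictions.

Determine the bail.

Base amounts from the schedule: felony shoplifting $3,450; drug trafficking $155,000; arson $205,000.
Stacking rule: highest base plus 33% of each additional charge. Highest is arson at $205,000. Additional: $3,450 × 33% = $1,138.50; $155,000 × 33% = $51,150. Combined base = $205,000 + $52,288.50 = $257,288.50.
Offense committed while on probation or parole (+$1,500 flat): $257,288.50 + $1,500 = $258,788.50.
Two or more prior felony convictions (+60%): $258,788.50 × 1.6 = $414,061.60.
Firearm was used or possessed during the offense (+50%): $414,061.60 × 1.5 = $621,092.40.
$621,092.40 is within the $675,000 maximum.
Rounded to the nearest dollar: $621,092.

$621,092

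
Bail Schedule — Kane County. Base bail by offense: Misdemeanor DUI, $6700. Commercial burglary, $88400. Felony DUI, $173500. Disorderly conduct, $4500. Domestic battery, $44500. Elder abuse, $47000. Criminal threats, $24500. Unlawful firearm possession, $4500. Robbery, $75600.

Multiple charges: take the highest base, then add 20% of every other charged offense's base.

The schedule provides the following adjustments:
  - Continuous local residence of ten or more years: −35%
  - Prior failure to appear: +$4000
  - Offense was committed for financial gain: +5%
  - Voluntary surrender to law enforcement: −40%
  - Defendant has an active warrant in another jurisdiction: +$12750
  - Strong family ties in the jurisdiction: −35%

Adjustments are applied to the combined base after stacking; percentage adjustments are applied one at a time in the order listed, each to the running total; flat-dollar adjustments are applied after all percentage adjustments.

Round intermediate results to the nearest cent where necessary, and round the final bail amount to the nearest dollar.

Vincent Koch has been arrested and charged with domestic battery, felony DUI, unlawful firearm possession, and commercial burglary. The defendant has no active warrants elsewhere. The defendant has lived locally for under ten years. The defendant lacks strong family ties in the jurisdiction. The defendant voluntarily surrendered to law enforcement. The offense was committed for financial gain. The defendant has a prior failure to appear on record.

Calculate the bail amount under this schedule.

$130617

Base amounts from the schedule: domestic battery $44500; felony DUI $173500; unlawful firearm possession $4500; commercial burglary $88400.
Stacking rule: highest base plus 20% of each additional charge. Highest is felony DUI at $173500. Additional: $44500 × 20% = $8900; $4500 × 20% = $900; $88400 × 20% = $17680. Combined base = $173500 + $27480 = $200980.
Offense was committed for financial gain (+5%): $200980 × 1.05 = $211029.
Voluntary surrender to law enforcement (−40%): $211029 × 0.6 = $126617.40.
Prior failure to appear (+$4000 flat): $126617.40 + $4000 = $130617.40.
Rounded to the nearest dollar: $130617.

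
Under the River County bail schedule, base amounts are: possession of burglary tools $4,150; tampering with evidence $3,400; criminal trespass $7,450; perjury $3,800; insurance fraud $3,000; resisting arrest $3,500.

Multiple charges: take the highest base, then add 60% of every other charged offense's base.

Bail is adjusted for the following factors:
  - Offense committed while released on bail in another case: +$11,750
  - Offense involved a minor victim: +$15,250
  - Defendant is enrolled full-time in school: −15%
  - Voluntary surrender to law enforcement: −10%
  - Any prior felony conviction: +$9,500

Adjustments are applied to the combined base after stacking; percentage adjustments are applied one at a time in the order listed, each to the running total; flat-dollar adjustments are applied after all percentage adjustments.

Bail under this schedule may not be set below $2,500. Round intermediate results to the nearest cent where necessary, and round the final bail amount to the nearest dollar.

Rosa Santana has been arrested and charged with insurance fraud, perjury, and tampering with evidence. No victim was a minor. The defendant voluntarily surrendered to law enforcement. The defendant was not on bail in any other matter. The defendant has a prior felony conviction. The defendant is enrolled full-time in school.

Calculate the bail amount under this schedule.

$15,345

Base amounts from the schedule: insurance fraud $3,000; perjury $3,800; tampering with evidence $3,400.
Stacking rule: highest base plus 60% of each additional charge. Highest is perjury at $3,800. Additional: $3,000 × 60% = $1,800; $3,400 × 60% = $2,040. Combined base = $3,800 + $3,840 = $7,640.
Defendant is enrolled full-time in school (−15%): $7,640 × 0.85 = $6,494.
Voluntary surrender to law enforcement (−10%): $6,494 × 0.9 = $5,844.60.
Any prior felony conviction (+$9,500 flat): $5,844.60 + $9,500 = $15,344.60.
$15,344.60 is at or above the $2,500 minimum.
Rounded to the nearest dollar: $15,345.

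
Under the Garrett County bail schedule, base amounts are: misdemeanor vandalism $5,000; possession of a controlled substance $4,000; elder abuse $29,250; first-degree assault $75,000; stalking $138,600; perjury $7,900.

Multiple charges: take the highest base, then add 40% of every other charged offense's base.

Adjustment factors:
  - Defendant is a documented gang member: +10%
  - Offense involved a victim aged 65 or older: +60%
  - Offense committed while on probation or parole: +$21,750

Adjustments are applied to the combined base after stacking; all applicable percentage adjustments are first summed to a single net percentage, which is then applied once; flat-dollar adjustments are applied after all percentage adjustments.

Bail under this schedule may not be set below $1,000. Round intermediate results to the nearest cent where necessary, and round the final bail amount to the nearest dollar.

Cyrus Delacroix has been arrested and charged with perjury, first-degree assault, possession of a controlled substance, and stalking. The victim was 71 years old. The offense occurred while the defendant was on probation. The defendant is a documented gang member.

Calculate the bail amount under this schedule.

Base amounts from the schedule: perjury $7,900; first-degree assault $75,000; possession of a controlled substance $4,000; stalking $138,600.
Stacking rule: highest base plus 40% of each additional charge. Highest is stalking at $138,600. Additional: $7,900 × 40% = $3,160; $75,000 × 40% = $30,000; $4,000 × 40% = $1,600. Combined base = $138,600 + $34,760 = $173,360.
Net percentage adjustment: +10% +60% = +70%. $173,360 × 1.7 = $294,712.
Offense committed while on probation or parole (+$21,750 flat): $294,712 + $21,750 = $316,462.
$316,462 is at or above the $1,000 minimum.

$316,462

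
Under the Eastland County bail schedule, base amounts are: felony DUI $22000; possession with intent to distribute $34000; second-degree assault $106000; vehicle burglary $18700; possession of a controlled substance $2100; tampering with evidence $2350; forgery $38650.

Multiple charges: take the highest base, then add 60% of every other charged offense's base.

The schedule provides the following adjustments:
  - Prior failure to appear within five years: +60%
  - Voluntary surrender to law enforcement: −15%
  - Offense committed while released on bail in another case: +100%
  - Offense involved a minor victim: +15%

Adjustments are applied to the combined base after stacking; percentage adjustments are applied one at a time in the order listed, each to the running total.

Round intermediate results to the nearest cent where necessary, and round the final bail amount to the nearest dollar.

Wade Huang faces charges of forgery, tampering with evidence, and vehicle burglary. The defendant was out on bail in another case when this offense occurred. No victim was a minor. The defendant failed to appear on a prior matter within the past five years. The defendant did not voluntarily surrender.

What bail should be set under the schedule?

$164096

Base amounts from the schedule: forgery $38650; tampering with evidence $2350; vehicle burglary $18700.
Stacking rule: highest base plus 60% of each additional charge. Highest is forgery at $38650. Additional: $2350 × 60% = $1410; $18700 × 60% = $11220. Combined base = $38650 + $12630 = $51280.
Prior failure to appear within five years (+60%): $51280 × 1.6 = $82048.
Offense committed while released on bail in another case (+100%): $82048 × 2 = $164096.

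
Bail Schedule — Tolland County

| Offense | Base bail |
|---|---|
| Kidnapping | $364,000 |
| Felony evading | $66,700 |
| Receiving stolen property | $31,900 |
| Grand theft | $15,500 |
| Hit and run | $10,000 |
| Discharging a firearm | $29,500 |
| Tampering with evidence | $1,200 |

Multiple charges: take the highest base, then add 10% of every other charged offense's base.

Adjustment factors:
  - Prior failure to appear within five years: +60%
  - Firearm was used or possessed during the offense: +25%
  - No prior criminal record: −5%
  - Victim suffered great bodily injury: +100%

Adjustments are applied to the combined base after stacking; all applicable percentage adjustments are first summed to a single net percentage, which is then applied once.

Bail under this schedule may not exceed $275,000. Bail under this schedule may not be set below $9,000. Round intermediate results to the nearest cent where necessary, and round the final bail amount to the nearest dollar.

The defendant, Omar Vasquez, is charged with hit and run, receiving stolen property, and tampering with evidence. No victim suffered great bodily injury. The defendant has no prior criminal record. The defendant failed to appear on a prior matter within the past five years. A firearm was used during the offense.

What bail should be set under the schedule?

$59,436

Base amounts from the schedule: hit and run $10,000; receiving stolen property $31,900; tampering with evidence $1,200.
Stacking rule: highest base plus 10% of each additional charge. Highest is receiving stolen property at $31,900. Additional: $10,000 × 10% = $1,000; $1,200 × 10% = $120. Combined base = $31,900 + $1,120 = $33,020.
Net percentage adjustment: +60% +25% −5% = +80%. $33,020 × 1.8 = $59,436.
$59,436 is within the $275,000 maximum.
$59,436 is at or above the $9,000 minimum.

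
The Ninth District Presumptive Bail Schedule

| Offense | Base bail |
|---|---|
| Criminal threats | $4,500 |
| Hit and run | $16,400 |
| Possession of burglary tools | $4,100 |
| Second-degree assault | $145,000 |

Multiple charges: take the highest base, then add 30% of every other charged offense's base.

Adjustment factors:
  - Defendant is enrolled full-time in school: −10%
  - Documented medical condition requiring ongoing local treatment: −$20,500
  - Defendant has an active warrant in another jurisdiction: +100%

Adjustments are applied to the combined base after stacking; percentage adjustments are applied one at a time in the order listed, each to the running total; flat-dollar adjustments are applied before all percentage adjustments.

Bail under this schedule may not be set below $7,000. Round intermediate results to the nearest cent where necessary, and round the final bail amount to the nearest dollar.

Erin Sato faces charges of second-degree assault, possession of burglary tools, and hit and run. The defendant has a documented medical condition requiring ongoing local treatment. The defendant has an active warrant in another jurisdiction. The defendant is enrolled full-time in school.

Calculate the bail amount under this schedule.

Base amounts from the schedule: second-degree assault $145,000; possession of burglary tools $4,100; hit and run $16,400.
Stacking rule: highest base plus 30% of each additional charge. Highest is second-degree assault at $145,000. Additional: $4,100 × 30% = $1,230; $16,400 × 30% = $4,920. Combined base = $145,000 + $6,150 = $151,150.
Documented medical condition requiring ongoing local treatment (−$20,500 flat): $151,150 − $20,500 = $130,650.
Defendant is enrolled full-time in school (−10%): $130,650 × 0.9 = $117,585.
Defendant has an active warrant in another jurisdiction (+100%): $117,585 × 2 = $235,170.
$235,170 is at or above the $7,000 minimum.

$235,170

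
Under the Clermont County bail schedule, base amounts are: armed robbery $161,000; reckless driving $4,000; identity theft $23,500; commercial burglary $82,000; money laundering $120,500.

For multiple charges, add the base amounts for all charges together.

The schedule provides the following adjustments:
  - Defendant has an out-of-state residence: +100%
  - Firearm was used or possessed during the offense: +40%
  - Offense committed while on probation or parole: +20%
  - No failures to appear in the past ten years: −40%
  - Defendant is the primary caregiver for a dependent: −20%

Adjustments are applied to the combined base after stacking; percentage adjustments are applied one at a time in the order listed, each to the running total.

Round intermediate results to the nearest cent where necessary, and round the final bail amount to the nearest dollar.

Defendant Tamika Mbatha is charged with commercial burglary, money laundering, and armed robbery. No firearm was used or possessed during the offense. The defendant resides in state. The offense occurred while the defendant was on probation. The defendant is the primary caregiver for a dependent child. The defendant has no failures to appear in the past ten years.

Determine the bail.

Base amounts from the schedule: commercial burglary $82,000; money laundering $120,500; armed robbery $161,000.
Stacking rule: sum of all bases. $82,000 + $120,500 + $161,000 = $363,500.
Offense committed while on probation or parole (+20%): $363,500 × 1.2 = $436,200.
No failures to appear in the past ten years (−40%): $436,200 × 0.6 = $261,720.
Defendant is the primary caregiver for a dependent (−20%): $261,720 × 0.8 = $209,376.

$209,376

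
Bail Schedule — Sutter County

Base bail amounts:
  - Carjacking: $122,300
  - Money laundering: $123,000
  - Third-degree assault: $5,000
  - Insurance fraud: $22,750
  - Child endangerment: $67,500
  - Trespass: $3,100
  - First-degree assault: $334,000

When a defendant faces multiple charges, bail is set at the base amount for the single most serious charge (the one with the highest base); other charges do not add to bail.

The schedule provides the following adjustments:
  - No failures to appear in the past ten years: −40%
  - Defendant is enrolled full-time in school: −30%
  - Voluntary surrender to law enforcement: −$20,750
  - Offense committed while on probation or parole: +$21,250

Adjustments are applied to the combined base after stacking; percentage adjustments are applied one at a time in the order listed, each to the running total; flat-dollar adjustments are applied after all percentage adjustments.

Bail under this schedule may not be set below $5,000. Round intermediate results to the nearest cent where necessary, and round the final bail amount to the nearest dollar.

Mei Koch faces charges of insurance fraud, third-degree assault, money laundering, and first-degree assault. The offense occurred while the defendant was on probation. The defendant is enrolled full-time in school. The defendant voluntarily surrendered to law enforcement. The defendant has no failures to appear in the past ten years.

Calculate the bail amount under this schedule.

Base amounts from the schedule: insurance fraud $22,750; third-degree assault $5,000; money laundering $123,000; first-degree assault $334,000.
Stacking rule: use the highest base only. Highest is first-degree assault at $334,000. Combined base = $334,000.
No failures to appear in the past ten years (−40%): $334,000 × 0.6 = $200,400.
Defendant is enrolled full-time in school (−30%): $200,400 × 0.7 = $140,280.
Voluntary surrender to law enforcement (−$20,750 flat): $140,280 − $20,750 = $119,530.
Offense committed while on probation or parole (+$21,250 flat): $119,530 + $21,250 = $140,780.
$140,780 is at or above the $5,000 minimum.

$140,780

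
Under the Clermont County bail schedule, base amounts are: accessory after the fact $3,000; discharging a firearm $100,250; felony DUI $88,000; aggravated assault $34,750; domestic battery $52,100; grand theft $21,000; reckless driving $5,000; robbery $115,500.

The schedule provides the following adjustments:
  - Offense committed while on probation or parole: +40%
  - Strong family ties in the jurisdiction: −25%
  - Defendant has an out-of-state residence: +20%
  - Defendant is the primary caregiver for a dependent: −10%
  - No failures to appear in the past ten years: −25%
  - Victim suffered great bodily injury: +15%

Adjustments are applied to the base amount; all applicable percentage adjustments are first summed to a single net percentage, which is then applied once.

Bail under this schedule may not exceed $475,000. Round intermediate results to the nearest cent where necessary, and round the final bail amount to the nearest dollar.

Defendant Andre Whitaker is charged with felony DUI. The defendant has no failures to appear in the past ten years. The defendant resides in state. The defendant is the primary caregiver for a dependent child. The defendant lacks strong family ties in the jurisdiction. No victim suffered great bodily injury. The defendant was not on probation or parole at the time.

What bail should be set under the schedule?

$57,200

Base amounts from the schedule: felony DUI $88,000.
Single charge. Combined base = $88,000.
Net percentage adjustment: −10% −25% = −35%. $88,000 × 0.65 = $57,200.
$57,200 is within the $475,000 maximum.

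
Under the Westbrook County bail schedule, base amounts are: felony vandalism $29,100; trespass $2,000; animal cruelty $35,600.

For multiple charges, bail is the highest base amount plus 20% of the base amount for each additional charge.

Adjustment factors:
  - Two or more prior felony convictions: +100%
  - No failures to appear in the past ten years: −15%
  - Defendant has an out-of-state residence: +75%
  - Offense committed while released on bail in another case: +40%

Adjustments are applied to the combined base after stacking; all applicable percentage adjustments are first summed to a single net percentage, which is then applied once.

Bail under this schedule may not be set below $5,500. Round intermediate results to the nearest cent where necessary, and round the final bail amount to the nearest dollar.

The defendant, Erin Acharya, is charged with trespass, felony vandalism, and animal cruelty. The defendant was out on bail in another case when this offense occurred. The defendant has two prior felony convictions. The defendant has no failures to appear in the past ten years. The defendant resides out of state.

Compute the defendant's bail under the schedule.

$125,460

Base amounts from the schedule: trespass $2,000; felony vandalism $29,100; animal cruelty $35,600.
Stacking rule: highest base plus 20% of each additional charge. Highest is animal cruelty at $35,600. Additional: $2,000 × 20% = $400; $29,100 × 20% = $5,820. Combined base = $35,600 + $6,220 = $41,820.
Net percentage adjustment: +100% −15% +75% +40% = +200%. $41,820 × 3 = $125,460.
$125,460 is at or above the $5,500 minimum.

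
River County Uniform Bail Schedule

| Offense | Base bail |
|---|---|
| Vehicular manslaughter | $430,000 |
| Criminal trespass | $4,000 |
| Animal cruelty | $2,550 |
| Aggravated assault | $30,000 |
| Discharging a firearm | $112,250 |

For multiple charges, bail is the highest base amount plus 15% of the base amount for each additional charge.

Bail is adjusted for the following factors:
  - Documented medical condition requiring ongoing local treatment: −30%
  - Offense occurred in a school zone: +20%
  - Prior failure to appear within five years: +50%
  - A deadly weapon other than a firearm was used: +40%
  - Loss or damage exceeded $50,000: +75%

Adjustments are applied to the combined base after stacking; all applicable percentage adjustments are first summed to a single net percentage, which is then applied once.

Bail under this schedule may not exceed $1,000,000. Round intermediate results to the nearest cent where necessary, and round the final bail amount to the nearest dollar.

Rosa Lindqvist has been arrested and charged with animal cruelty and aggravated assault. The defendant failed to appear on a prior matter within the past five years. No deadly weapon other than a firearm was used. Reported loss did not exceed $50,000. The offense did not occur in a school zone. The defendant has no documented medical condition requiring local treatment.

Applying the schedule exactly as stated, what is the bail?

Base amounts from the schedule: animal cruelty $2,550; aggravated assault $30,000.
Stacking rule: highest base plus 15% of each additional charge. Highest is aggravated assault at $30,000. Additional: $2,550 × 15% = $382.50. Combined base = $30,000 + $382.50 = $30,382.50.
Prior failure to appear within five years (+50%): $30,382.50 × 1.5 = $45,573.75.
$45,573.75 is within the $1,000,000 maximum.
Rounded to the nearest dollar: $45,574.

$45,574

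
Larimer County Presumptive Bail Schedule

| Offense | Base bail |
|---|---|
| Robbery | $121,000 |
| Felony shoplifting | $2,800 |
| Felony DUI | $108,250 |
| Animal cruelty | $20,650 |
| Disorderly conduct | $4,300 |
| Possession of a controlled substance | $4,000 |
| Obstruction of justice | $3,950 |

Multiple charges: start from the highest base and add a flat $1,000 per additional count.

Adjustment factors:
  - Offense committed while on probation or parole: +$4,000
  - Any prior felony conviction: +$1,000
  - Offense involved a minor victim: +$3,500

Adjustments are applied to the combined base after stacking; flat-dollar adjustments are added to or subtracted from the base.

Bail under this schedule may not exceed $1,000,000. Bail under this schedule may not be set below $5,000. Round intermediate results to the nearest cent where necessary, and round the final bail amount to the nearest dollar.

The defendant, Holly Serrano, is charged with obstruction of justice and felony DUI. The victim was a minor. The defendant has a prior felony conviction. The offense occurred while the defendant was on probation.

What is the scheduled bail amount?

$117,750

Base amounts from the schedule: obstruction of justice $3,950; felony DUI $108,250.
Stacking rule: highest base plus $1,000 per additional charge. Highest is felony DUI at $108,250; 1 additional charge → +$1,000. Combined base = $109,250.
Offense committed while on probation or parole (+$4,000 flat): $109,250 + $4,000 = $113,250.
Any prior felony conviction (+$1,000 flat): $113,250 + $1,000 = $114,250.
Offense involved a minor victim (+$3,500 flat): $114,250 + $3,500 = $117,750.
$117,750 is within the $1,000,000 maximum.
$117,750 is at or above the $5,000 minimum.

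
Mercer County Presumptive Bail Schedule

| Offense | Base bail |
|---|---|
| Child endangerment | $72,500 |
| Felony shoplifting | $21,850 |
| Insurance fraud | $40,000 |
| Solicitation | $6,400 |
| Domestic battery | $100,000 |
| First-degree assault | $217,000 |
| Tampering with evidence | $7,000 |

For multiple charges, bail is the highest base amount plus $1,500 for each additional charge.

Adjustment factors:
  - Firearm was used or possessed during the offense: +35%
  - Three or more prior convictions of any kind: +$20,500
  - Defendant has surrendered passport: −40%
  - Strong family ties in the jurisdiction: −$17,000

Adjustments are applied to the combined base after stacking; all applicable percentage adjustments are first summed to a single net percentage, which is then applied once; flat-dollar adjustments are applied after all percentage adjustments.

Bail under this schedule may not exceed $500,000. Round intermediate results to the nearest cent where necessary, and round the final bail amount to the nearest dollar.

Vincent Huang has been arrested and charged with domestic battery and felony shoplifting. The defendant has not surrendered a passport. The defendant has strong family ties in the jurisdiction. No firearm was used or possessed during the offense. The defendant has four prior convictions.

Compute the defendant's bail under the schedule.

$105,000

Base amounts from the schedule: domestic battery $100,000; felony shoplifting $21,850.
Stacking rule: highest base plus $1,500 per additional charge. Highest is domestic battery at $100,000; 1 additional charge → +$1,500. Combined base = $101,500.
Three or more prior convictions of any kind (+$20,500 flat): $101,500 + $20,500 = $122,000.
Strong family ties in the jurisdiction (−$17,000 flat): $122,000 − $17,000 = $105,000.
$105,000 is within the $500,000 maximum.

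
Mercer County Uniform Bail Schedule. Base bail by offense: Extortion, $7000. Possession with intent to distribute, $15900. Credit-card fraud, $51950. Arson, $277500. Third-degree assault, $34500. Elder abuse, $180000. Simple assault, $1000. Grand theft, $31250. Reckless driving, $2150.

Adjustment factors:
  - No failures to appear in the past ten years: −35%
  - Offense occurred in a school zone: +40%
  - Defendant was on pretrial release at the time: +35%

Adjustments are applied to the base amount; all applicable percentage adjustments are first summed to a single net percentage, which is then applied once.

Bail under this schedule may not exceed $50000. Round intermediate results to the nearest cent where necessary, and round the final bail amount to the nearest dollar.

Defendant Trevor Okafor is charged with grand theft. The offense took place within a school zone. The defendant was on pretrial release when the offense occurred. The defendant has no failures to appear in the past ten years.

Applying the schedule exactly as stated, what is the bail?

$43750

Base amounts from the schedule: grand theft $31250.
Single charge. Combined base = $31250.
Net percentage adjustment: −35% +40% +35% = +40%. $31250 × 1.4 = $43750.
$43750 is within the $50000 maximum.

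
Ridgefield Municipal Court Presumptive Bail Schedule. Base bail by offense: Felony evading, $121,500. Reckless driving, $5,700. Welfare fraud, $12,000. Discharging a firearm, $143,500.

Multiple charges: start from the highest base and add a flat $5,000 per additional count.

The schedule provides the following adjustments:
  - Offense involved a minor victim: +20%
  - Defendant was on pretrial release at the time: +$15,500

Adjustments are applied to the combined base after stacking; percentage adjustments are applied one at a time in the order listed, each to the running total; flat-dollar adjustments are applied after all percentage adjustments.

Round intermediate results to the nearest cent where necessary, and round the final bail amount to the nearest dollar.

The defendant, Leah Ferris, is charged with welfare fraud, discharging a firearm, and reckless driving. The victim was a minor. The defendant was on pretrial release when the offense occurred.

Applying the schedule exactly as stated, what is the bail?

Base amounts from the schedule: welfare fraud $12,000; discharging a firearm $143,500; reckless driving $5,700.
Stacking rule: highest base plus $5,000 per additional charge. Highest is discharging a firearm at $143,500; 2 additional charges → +$10,000. Combined base = $153,500.
Offense involved a minor victim (+20%): $153,500 × 1.2 = $184,200.
Defendant was on pretrial release at the time (+$15,500 flat): $184,200 + $15,500 = $199,700.

$199,700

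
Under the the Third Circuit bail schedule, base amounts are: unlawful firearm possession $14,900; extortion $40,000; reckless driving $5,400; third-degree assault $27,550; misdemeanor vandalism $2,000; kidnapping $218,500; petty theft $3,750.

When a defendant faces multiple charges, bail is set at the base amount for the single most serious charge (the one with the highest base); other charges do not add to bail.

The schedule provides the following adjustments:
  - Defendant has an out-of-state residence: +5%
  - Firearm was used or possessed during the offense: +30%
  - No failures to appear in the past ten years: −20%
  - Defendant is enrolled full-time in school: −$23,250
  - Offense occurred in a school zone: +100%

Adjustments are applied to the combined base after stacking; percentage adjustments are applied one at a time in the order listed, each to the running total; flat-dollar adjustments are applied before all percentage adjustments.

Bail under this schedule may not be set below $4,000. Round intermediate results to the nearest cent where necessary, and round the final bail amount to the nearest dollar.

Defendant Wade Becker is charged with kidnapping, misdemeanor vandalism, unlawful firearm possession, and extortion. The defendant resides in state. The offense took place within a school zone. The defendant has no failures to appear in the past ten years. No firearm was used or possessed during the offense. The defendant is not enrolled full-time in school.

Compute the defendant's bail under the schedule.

Base amounts from the schedule: kidnapping $218,500; misdemeanor vandalism $2,000; unlawful firearm possession $14,900; extortion $40,000.
Stacking rule: use the highest base only. Highest is kidnapping at $218,500. Combined base = $218,500.
No failures to appear in the past ten years (−20%): $218,500 × 0.8 = $174,800.
Offense occurred in a school zone (+100%): $174,800 × 2 = $349,600.
$349,600 is at or above the $4,000 minimum.

$349,600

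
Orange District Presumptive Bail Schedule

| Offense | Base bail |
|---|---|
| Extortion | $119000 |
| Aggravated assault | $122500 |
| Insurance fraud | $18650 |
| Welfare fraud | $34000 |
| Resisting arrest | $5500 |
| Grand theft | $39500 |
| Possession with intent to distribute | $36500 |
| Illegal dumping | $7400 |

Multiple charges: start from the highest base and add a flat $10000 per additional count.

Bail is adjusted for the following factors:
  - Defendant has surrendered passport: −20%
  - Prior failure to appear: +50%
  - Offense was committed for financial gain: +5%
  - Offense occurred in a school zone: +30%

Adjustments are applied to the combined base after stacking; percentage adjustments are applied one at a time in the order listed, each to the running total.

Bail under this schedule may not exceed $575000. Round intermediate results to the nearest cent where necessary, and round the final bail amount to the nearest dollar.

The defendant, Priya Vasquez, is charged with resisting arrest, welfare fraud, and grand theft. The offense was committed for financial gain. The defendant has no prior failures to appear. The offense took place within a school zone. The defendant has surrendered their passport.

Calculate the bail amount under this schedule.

$64974

Base amounts from the schedule: resisting arrest $5500; welfare fraud $34000; grand theft $39500.
Stacking rule: highest base plus $10000 per additional charge. Highest is grand theft at $39500; 2 additional charges → +$20000. Combined base = $59500.
Defendant has surrendered passport (−20%): $59500 × 0.8 = $47600.
Offense was committed for financial gain (+5%): $47600 × 1.05 = $49980.
Offense occurred in a school zone (+30%): $49980 × 1.3 = $64974.
$64974 is within the $575000 maximum.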